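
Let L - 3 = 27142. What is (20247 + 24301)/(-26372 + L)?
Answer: 44548/773 ≈ 57.630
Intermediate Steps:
L = 27145 (L = 3 + 27142 = 27145)
(20247 + 24301)/(-26372 + L) = (20247 + 24301)/(-26372 + 27145) = 44548/773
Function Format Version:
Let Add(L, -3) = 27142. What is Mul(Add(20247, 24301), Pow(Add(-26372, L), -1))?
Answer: Rational(44548, 773) ≈ 57.630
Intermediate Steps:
L = 27145 (L = Add(3, 27142) = 27145)
Mul(Add(20247, 24301), Pow(Add(-26372, L), -1)) = Mul(Add(20247, 24301), Pow(Add(-26372, 27145), -1)) = Mul(44548, Pow(773, -1)) = Mul(44548, Rational(1, 773)) = Rational(44548, 773)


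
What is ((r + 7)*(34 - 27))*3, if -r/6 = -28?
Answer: 3675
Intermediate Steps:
r = 168 (r = -6*(-28) = 168)
((r + 7)*(34 - 27))*3 = ((168 + 7)*(34 - 27))*3 = (175*7)*3 = 1225*3 = 3675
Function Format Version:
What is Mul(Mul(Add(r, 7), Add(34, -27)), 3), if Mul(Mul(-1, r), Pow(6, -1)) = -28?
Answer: 3675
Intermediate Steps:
r = 168 (r = Mul(-6, -28) = 168)
Mul(Mul(Add(r, 7), Add(34, -27)), 3) = Mul(Mul(Add(168, 7), Add(34, -27)), 3) = Mul(Mul(175, 7), 3) = Mul(1225, 3) = 3675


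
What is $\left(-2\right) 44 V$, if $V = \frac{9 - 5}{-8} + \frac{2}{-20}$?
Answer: $\frac{264}{5} \approx 52.8$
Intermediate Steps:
$V = - \frac{3}{5}$ ($V = \left(9 - 5\right) \left(- \frac{1}{8}\right) + 2 \left(- \frac{1}{20}\right) = 4 \left(- \frac{1}{8}\right) - \frac{1}{10} = - \frac{1}{2} - \frac{1}{10} = - \frac{3}{5} \approx -0.6$)
$\left(-2\right) 44 V = \left(-2\right) 44 \left(- \frac{3}{5}\right) = \left(-88\right) \left(- \frac{3}{5}\right) = \frac{264}{5}$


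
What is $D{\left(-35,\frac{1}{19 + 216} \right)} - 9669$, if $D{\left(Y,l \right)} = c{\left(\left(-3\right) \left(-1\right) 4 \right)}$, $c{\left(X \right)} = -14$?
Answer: $-9683$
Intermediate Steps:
$D{\left(Y,l \right)} = -14$
$D{\left(-35,\frac{1}{19 + 216} \right)} - 9669 = -14 - 9669 = -9683$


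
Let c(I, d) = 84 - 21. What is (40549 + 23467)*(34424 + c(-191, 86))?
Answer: 2207719792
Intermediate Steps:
c(I, d) = 63
(40549 + 23467)*(34424 + c(-191, 86)) = (40549 + 23467)*(34424 + 63) = 64016*34487 = 2207719792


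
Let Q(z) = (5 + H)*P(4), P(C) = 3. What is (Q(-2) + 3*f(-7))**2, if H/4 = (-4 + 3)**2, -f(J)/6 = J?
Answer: 23409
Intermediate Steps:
f(J) = -6*J
H = 4 (H = 4*(-4 + 3)**2 = 4*(-1)**2 = 4*1 = 4)
Q(z) = 27 (Q(z) = (5 + 4)*3 = 9*3 = 27)
(Q(-2) + 3*f(-7))**2 = (27 + 3*(-6*(-7)))**2 = (27 + 3*42)**2 = (27 + 126)**2 = 153**2 = 23409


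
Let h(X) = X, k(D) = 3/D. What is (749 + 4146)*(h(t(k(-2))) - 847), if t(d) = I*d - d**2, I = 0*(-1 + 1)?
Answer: -16628315/4 ≈ -4.1571e+6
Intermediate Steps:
I = 0 (I = 0*0 = 0)
t(d) = -d**2 (t(d) = 0*d - d**2 = 0 - d**2 = -d**2)
(749 + 4146)*(h(t(k(-2))) - 847) = (749 + 4146)*(-(3/(-2))**2 - 847) = 4895*(-(3*(-1/2))**2 - 847) = 4895*(-(-3/2)**2 - 847) = 4895*(-1*9/4 - 847) = 4895*(-9/4 - 847) = 4895*(-3397/4) = -16628315/4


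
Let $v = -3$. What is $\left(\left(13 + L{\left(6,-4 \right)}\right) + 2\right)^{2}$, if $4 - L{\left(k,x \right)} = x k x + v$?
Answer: $5476$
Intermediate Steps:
$L{\left(k,x \right)} = 7 - k x^{2}$ ($L{\left(k,x \right)} = 4 - \left(x k x - 3\right) = 4 - \left(k x x - 3\right) = 4 - \left(k x^{2} - 3\right) = 4 - \left(-3 + k x^{2}\right) = 7 - k x^{2}$)
$\left(\left(13 + L{\left(6,-4 \right)}\right) + 2\right)^{2} = \left(\left(13 + \left(7 - 6 \left(-4\right)^{2}\right)\right) + 2\right)^{2} = \left(\left(13 + \left(7 - 6 \cdot 16\right)\right) + 2\right)^{2} = \left(\left(13 + \left(7 - 96\right)\right) + 2\right)^{2} = \left(\left(13 - 89\right) + 2\right)^{2} = \left(-76 + 2\right)^{2} = \left(-74\right)^{2} = 5476$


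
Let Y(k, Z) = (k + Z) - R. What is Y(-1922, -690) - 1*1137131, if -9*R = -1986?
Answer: -3419891/3 ≈ -1.1400e+6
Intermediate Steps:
R = 662/3 (R = -⅑*(-1986) = 662/3 ≈ 220.67)
Y(k, Z) = -662/3 + Z + k (Y(k, Z) = (k + Z) - 1*662/3 = (Z + k) - 662/3 = -662/3 + Z + k)
Y(-1922, -690) - 1*1137131 = (-662/3 - 690 - 1922) - 1*1137131 = -8498/3 - 1137131 = -3419891/3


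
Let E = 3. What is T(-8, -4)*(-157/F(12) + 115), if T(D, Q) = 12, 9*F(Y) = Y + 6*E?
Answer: 4074/5 ≈ 814.80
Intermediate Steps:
F(Y) = 2 + Y/9 (F(Y) = (Y + 6*3)/9 = (Y + 18)/9 = (18 + Y)/9 = 2 + Y/9)
T(-8, -4)*(-157/F(12) + 115) = 12*(-157/(2 + (⅑)*12) + 115) = 12*(-157/(2 + 4/3) + 115) = 12*(-157/10/3 + 115) = 12*(-157*3/10 + 115) = 12*(-471/10 + 115) = 12*(679/10) = 4074/5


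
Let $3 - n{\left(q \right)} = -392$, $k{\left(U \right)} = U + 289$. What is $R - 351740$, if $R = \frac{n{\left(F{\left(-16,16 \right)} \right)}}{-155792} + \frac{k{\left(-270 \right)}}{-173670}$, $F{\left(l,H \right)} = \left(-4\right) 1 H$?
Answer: $- \frac{97110377813401}{276085680} \approx -3.5174 \cdot 10^{5}$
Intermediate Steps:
$k{\left(U \right)} = 289 + U$
$F{\left(l,H \right)} = - 4 H$
$n{\left(q \right)} = 395$ ($n{\left(q \right)} = 3 - -392 = 3 + 392 = 395$)
$R = - \frac{730201}{276085680}$ ($R = \frac{395}{-155792} + \frac{289 - 270}{-173670} = 395 \left(- \frac{1}{155792}\right) + 19 \left(- \frac{1}{173670}\right) = - \frac{395}{155792} - \frac{19}{173670} = - \frac{730201}{276085680} \approx -0.0026448$)
$R - 351740 = - \frac{730201}{276085680} - 351740 = - \frac{97110377813401}{276085680}$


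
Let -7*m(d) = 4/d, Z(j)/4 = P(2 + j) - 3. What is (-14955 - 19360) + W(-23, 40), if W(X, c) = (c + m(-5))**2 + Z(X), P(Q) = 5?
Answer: -40054859/1225 ≈ -32698.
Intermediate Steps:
Z(j) = 8 (Z(j) = 4*(5 - 3) = 4*2 = 8)
m(d) = -4/(7*d)
W(X, c) = 8 + (4/35 + c)**2 (W(X, c) = (c - 4/7/(-5))**2 + 8 = (c - 4/7*(-1/5))**2 + 8 = (c + 4/35)**2 + 8 = (4/35 + c)**2 + 8 = 8 + (4/35 + c)**2)
(-14955 - 19360) + W(-23, 40) = (-14955 - 19360) + (8 + (4 + 35*40)**2/1225) = -34315 + (8 + (4 + 1400)**2/1225) = -34315 + (8 + (1/1225)*1404**2) = -34315 + (8 + (1/1225)*1971216) = -34315 + (8 + 1971216/1225) = -34315 + 1981016/1225 = -40054859/1225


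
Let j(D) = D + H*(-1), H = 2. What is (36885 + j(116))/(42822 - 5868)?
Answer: 4111/4106 ≈ 1.0012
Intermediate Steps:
j(D) = -2 + D (j(D) = D + 2*(-1) = D - 2 = -2 + D)
(36885 + j(116))/(42822 - 5868) = (36885 + (-2 + 116))/(42822 - 5868) = (36885 + 114)/36954 = 36999*(1/36954) = 4111/4106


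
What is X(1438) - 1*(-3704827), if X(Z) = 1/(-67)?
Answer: 248223408/67 ≈ 3.7048e+6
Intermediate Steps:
X(Z) = -1/67
X(1438) - 1*(-3704827) = -1/67 - 1*(-3704827) = -1/67 + 3704827 = 248223408/67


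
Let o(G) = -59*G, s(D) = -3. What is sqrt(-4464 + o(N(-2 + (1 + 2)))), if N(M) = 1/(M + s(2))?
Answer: 7*I*sqrt(362)/2 ≈ 66.592*I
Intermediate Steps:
N(M) = 1/(-3 + M) (N(M) = 1/(M - 3) = 1/(-3 + M))
sqrt(-4464 + o(N(-2 + (1 + 2)))) = sqrt(-4464 - 59/(-3 + (-2 + (1 + 2)))) = sqrt(-4464 - 59/(-3 + (-2 + 3))) = sqrt(-4464 - 59/(-3 + 1)) = sqrt(-4464 - 59/(-2)) = sqrt(-4464 - 59*(-1/2)) = sqrt(-4464 + 59/2) = sqrt(-8869/2) = 7*I*sqrt(362)/2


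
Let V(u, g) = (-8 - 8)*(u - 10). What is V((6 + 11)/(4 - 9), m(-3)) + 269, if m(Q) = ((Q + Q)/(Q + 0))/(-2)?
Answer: 2417/5 ≈ 483.40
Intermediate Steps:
m(Q) = -1 (m(Q) = ((2*Q)/Q)*(-1/2) = 2*(-1/2) = -1)
V(u, g) = 160 - 16*u (V(u, g) = -16*(-10 + u) = 160 - 16*u)
V((6 + 11)/(4 - 9), m(-3)) + 269 = (160 - 16*(6 + 11)/(4 - 9)) + 269 = (160 - 272/(-5)) + 269 = (160 - 272*(-1)/5) + 269 = (160 - 16*(-17/5)) + 269 = (160 + 272/5) + 269 = 1072/5 + 269 = 2417/5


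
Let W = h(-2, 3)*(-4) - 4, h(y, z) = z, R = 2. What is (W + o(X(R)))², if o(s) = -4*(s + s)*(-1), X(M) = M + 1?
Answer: 64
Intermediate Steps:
X(M) = 1 + M
W = -16 (W = 3*(-4) - 4 = -12 - 4 = -16)
o(s) = 8*s (o(s) = -4*2*s*(-1) = -(-8)*s = 8*s)
(W + o(X(R)))² = (-16 + 8*(1 + 2))² = (-16 + 8*3)² = (-16 + 24)² = 8² = 64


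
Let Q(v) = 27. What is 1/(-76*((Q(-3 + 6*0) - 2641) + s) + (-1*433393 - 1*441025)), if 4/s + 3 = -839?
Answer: -421/284492282 ≈ -1.4798e-6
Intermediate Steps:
s = -2/421 (s = 4/(-3 - 839) = 4/(-842) = 4*(-1/842) = -2/421 ≈ -0.0047506)
1/(-76*((Q(-3 + 6*0) - 2641) + s) + (-1*433393 - 1*441025)) = 1/(-76*((27 - 2641) - 2/421) + (-1*433393 - 1*441025)) = 1/(-76*(-2614 - 2/421) + (-433393 - 441025)) = 1/(-76*(-1100496/421) - 874418) = 1/(83637696/421 - 874418) = 1/(-284492282/421) = -421/284492282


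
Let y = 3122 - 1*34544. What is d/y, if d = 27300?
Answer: -4550/5237 ≈ -0.86882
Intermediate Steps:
y = -31422 (y = 3122 - 34544 = -31422)
d/y = 27300/(-31422) = 27300*(-1/31422) = -4550/5237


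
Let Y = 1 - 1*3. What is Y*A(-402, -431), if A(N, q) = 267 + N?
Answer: 270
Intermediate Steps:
Y = -2 (Y = 1 - 3 = -2)
Y*A(-402, -431) = -2*(267 - 402) = -2*(-135) = 270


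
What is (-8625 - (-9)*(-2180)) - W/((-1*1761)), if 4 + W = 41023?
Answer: -16566142/587 ≈ -28222.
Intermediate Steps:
W = 41019 (W = -4 + 41023 = 41019)
(-8625 - (-9)*(-2180)) - W/((-1*1761)) = (-8625 - (-9)*(-2180)) - 41019/((-1*1761)) = (-8625 - 1*19620) - 41019/(-1761) = (-8625 - 19620) - 41019*(-1)/1761 = -28245 - 1*(-13673/587) = -28245 + 13673/587 = -16566142/587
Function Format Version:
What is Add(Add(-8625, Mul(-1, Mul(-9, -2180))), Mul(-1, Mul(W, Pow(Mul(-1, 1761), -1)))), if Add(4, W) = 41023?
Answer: Rational(-16566142, 587) ≈ -28222.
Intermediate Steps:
W = 41019 (W = Add(-4, 41023) = 41019)
Add(Add(-8625, Mul(-1, Mul(-9, -2180))), Mul(-1, Mul(W, Pow(Mul(-1, 1761), -1)))) = Add(Add(-8625, Mul(-1, Mul(-9, -2180))), Mul(-1, Mul(41019, Pow(Mul(-1, 1761), -1)))) = Add(Add(-8625, Mul(-1, 19620)), Mul(-1, Mul(41019, Pow(-1761, -1)))) = Add(Add(-8625, -19620), Mul(-1, Mul(41019, Rational(-1, 1761)))) = Add(-28245, Mul(-1, Rational(-13673, 587))) = Add(-28245, Rational(13673, 587)) = Rational(-16566142, 587)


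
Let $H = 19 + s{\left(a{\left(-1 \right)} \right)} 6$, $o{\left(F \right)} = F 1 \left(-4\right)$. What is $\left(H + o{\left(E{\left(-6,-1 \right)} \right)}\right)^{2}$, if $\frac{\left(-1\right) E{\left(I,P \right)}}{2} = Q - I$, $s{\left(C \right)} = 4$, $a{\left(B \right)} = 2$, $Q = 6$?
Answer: $19321$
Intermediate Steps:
$E{\left(I,P \right)} = -12 + 2 I$ ($E{\left(I,P \right)} = - 2 \left(6 - I\right) = -12 + 2 I$)
$o{\left(F \right)} = - 4 F$ ($o{\left(F \right)} = F \left(-4\right) = - 4 F$)
$H = 43$ ($H = 19 + 4 \cdot 6 = 19 + 24 = 43$)
$\left(H + o{\left(E{\left(-6,-1 \right)} \right)}\right)^{2} = \left(43 - 4 \left(-12 + 2 \left(-6\right)\right)\right)^{2} = \left(43 - 4 \left(-12 - 12\right)\right)^{2} = \left(43 - -96\right)^{2} = \left(43 + 96\right)^{2} = 139^{2} = 19321$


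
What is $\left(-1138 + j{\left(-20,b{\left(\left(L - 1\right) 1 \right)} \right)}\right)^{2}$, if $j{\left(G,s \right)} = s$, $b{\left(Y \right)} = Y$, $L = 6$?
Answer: $1283689$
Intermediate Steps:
$\left(-1138 + j{\left(-20,b{\left(\left(L - 1\right) 1 \right)} \right)}\right)^{2} = \left(-1138 + \left(6 - 1\right) 1\right)^{2} = \left(-1138 + 5 \cdot 1\right)^{2} = \left(-1138 + 5\right)^{2} = \left(-1133\right)^{2} = 1283689$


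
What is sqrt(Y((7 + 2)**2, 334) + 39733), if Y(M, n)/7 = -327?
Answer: 2*sqrt(9361) ≈ 193.50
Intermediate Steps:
Y(M, n) = -2289 (Y(M, n) = 7*(-327) = -2289)
sqrt(Y((7 + 2)**2, 334) + 39733) = sqrt(-2289 + 39733) = sqrt(37444) = 2*sqrt(9361)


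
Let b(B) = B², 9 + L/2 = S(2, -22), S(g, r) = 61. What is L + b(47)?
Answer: 2313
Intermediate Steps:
L = 104 (L = -18 + 2*61 = -18 + 122 = 104)
L + b(47) = 104 + 47² = 104 + 2209 = 2313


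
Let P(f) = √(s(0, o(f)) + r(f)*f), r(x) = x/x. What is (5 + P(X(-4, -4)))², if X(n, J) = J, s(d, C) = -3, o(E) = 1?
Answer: (5 + I*√7)² ≈ 18.0 + 26.458*I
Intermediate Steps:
r(x) = 1
P(f) = √(-3 + f) (P(f) = √(-3 + 1*f) = √(-3 + f))
(5 + P(X(-4, -4)))² = (5 + √(-3 - 4))² = (5 + √(-7))² = (5 + I*√7)²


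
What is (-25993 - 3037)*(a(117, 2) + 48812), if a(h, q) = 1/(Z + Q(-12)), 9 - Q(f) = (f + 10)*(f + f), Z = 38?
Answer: -1416983330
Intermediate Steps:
Q(f) = 9 - 2*f*(10 + f) (Q(f) = 9 - (f + 10)*(f + f) = 9 - (10 + f)*2*f = 9 - 2*f*(10 + f))
a(h, q) = -1 (a(h, q) = 1/(38 + (9 - 20*(-12) - 2*(-12)²)) = 1/(38 + (9 + 240 - 2*144)) = 1/(38 + (9 + 240 - 288)) = 1/(38 - 39) = 1/(-1) = -1)
(-25993 - 3037)*(a(117, 2) + 48812) = (-25993 - 3037)*(-1 + 48812) = -29030*48811 = -1416983330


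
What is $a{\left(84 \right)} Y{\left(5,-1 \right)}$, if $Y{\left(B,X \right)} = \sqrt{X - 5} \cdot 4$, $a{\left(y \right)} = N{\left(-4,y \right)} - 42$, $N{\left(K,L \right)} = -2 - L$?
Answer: $- 512 i \sqrt{6} \approx - 1254.1 i$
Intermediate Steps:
$a{\left(y \right)} = -44 - y$ ($a{\left(y \right)} = \left(-2 - y\right) - 42 = -44 - y$)
$Y{\left(B,X \right)} = 4 \sqrt{-5 + X}$ ($Y{\left(B,X \right)} = \sqrt{-5 + X} 4 = 4 \sqrt{-5 + X}$)
$a{\left(84 \right)} Y{\left(5,-1 \right)} = \left(-44 - 84\right) 4 \sqrt{-5 - 1} = \left(-44 - 84\right) 4 \sqrt{-6} = - 128 \cdot 4 i \sqrt{6} = - 512 i \sqrt{6}$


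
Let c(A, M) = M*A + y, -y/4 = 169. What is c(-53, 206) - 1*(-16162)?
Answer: 4568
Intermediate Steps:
y = -676 (y = -4*169 = -676)
c(A, M) = -676 + A*M (c(A, M) = M*A - 676 = A*M - 676 = -676 + A*M)
c(-53, 206) - 1*(-16162) = (-676 - 53*206) - 1*(-16162) = (-676 - 10918) + 16162 = -11594 + 16162 = 4568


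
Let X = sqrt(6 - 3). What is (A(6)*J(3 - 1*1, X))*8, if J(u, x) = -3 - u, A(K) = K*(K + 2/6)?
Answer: -1520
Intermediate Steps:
A(K) = K*(1/3 + K) (A(K) = K*(K + 2*(1/6)) = K*(K + 1/3) = K*(1/3 + K))
X = sqrt(3) ≈ 1.7320
(A(6)*J(3 - 1*1, X))*8 = ((6*(1/3 + 6))*(-3 - (3 - 1*1)))*8 = ((6*(19/3))*(-3 - (3 - 1)))*8 = (38*(-3 - 1*2))*8 = (38*(-3 - 2))*8 = (38*(-5))*8 = -190*8 = -1520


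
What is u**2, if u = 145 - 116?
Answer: 841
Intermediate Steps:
u = 29
u**2 = 29**2 = 841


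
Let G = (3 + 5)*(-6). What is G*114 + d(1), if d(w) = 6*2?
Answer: -5460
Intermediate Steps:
G = -48 (G = 8*(-6) = -48)
d(w) = 12
G*114 + d(1) = -48*114 + 12 = -5472 + 12 = -5460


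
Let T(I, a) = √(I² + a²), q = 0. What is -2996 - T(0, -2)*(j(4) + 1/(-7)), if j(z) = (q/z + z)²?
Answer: -21194/7 ≈ -3027.7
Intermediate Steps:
j(z) = z² (j(z) = (0/z + z)² = (0 + z)² = z²)
-2996 - T(0, -2)*(j(4) + 1/(-7)) = -2996 - √(0² + (-2)²)*(4² + 1/(-7)) = -2996 - √(0 + 4)*(16 - ⅐) = -2996 - √4*111/7 = -2996 - 2*111/7 = -2996 - 1*222/7 = -2996 - 222/7 = -21194/7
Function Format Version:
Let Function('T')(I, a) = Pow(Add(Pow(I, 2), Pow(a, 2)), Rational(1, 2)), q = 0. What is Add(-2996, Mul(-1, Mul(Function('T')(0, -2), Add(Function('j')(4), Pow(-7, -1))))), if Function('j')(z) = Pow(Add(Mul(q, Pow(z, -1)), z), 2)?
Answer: Rational(-21194, 7) ≈ -3027.7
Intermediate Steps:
Function('j')(z) = Pow(z, 2) (Function('j')(z) = Pow(Add(Mul(0, Pow(z, -1)), z), 2) = Pow(Add(0, z), 2) = Pow(z, 2))
Add(-2996, Mul(-1, Mul(Function('T')(0, -2), Add(Function('j')(4), Pow(-7, -1))))) = Add(-2996, Mul(-1, Mul(Pow(Add(Pow(0, 2), Pow(-2, 2)), Rational(1, 2)), Add(Pow(4, 2), Pow(-7, -1))))) = Add(-2996, Mul(-1, Mul(Pow(Add(0, 4), Rational(1, 2)), Add(16, Rational(-1, 7))))) = Add(-2996, Mul(-1, Mul(Pow(4, Rational(1, 2)), Rational(111, 7)))) = Add(-2996, Mul(-1, Mul(2, Rational(111, 7)))) = Add(-2996, Mul(-1, Rational(222, 7))) = Add(-2996, Rational(-222, 7)) = Rational(-21194, 7)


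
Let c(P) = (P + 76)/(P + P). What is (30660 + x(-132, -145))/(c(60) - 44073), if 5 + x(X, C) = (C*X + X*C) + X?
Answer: -1032045/661078 ≈ -1.5612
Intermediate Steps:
c(P) = (76 + P)/(2*P) (c(P) = (76 + P)/((2*P)) = (76 + P)*(1/(2*P)) = (76 + P)/(2*P))
x(X, C) = -5 + X + 2*C*X (x(X, C) = -5 + ((C*X + X*C) + X) = -5 + ((C*X + C*X) + X) = -5 + (2*C*X + X) = -5 + (X + 2*C*X) = -5 + X + 2*C*X)
(30660 + x(-132, -145))/(c(60) - 44073) = (30660 + (-5 - 132 + 2*(-145)*(-132)))/((½)*(76 + 60)/60 - 44073) = (30660 + (-5 - 132 + 38280))/((½)*(1/60)*136 - 44073) = (30660 + 38143)/(17/15 - 44073) = 68803/(-661078/15) = 68803*(-15/661078) = -1032045/661078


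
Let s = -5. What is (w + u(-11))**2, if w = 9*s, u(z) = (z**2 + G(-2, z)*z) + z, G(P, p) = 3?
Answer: 1024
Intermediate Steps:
u(z) = z**2 + 4*z (u(z) = (z**2 + 3*z) + z = z**2 + 4*z)
w = -45 (w = 9*(-5) = -45)
(w + u(-11))**2 = (-45 - 11*(4 - 11))**2 = (-45 - 11*(-7))**2 = (-45 + 77)**2 = 32**2 = 1024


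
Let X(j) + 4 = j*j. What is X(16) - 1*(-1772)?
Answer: 2024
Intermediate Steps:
X(j) = -4 + j² (X(j) = -4 + j*j = -4 + j²)
X(16) - 1*(-1772) = (-4 + 16²) - 1*(-1772) = (-4 + 256) + 1772 = 252 + 1772 = 2024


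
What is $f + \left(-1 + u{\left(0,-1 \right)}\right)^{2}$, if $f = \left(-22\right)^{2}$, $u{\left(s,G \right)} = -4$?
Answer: $509$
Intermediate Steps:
$f = 484$
$f + \left(-1 + u{\left(0,-1 \right)}\right)^{2} = 484 + \left(-1 - 4\right)^{2} = 484 + \left(-5\right)^{2} = 484 + 25 = 509$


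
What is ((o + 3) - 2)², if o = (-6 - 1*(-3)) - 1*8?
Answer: 100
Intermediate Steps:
o = -11 (o = (-6 + 3) - 8 = -3 - 8 = -11)
((o + 3) - 2)² = ((-11 + 3) - 2)² = (-8 - 2)² = (-10)² = 100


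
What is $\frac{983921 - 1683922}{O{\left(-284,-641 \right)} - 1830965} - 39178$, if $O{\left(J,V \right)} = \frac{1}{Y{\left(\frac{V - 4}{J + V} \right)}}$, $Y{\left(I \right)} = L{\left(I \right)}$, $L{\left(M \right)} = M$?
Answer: $- \frac{9253529985271}{236194300} \approx -39178.0$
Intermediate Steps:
$Y{\left(I \right)} = I$
$O{\left(J,V \right)} = \frac{J + V}{-4 + V}$ ($O{\left(J,V \right)} = \frac{1}{\left(V - 4\right) \frac{1}{J + V}} = \frac{1}{\left(-4 + V\right) \frac{1}{J + V}} = \frac{1}{\frac{1}{J + V} \left(-4 + V\right)} = \frac{J + V}{-4 + V}$)
$\frac{983921 - 1683922}{O{\left(-284,-641 \right)} - 1830965} - 39178 = \frac{983921 - 1683922}{\frac{-284 - 641}{-4 - 641} - 1830965} - 39178 = - \frac{700001}{\frac{1}{-645} \left(-925\right) - 1830965} - 39178 = - \frac{700001}{\left(- \frac{1}{645}\right) \left(-925\right) - 1830965} - 39178 = - \frac{700001}{\frac{185}{129} - 1830965} - 39178 = - \frac{700001}{- \frac{236194300}{129}} - 39178 = \left(-700001\right) \left(- \frac{129}{236194300}\right) - 39178 = \frac{90300129}{236194300} - 39178 = - \frac{9253529985271}{236194300}$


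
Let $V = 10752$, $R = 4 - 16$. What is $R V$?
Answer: $-129024$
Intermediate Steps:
$R = -12$ ($R = 4 - 16 = -12$)
$R V = \left(-12\right) 10752 = -129024$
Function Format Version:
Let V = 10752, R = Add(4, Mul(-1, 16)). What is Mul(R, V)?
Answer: -129024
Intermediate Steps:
R = -12 (R = Add(4, -16) = -12)
Mul(R, V) = Mul(-12, 10752) = -129024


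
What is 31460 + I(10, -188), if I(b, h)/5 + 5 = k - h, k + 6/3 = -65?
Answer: 32040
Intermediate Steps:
k = -67 (k = -2 - 65 = -67)
I(b, h) = -360 - 5*h (I(b, h) = -25 + 5*(-67 - h) = -25 + (-335 - 5*h) = -360 - 5*h)
31460 + I(10, -188) = 31460 + (-360 - 5*(-188)) = 31460 + (-360 + 940) = 31460 + 580 = 32040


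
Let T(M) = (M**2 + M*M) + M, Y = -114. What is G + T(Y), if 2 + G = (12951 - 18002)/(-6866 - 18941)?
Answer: 667786983/25807 ≈ 25876.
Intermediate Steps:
T(M) = M + 2*M**2 (T(M) = (M**2 + M**2) + M = 2*M**2 + M = M + 2*M**2)
G = -46563/25807 (G = -2 + (12951 - 18002)/(-6866 - 18941) = -2 - 5051/(-25807) = -2 - 5051*(-1/25807) = -2 + 5051/25807 = -46563/25807 ≈ -1.8043)
G + T(Y) = -46563/25807 - 114*(1 + 2*(-114)) = -46563/25807 - 114*(1 - 228) = -46563/25807 - 114*(-227) = -46563/25807 + 25878 = 667786983/25807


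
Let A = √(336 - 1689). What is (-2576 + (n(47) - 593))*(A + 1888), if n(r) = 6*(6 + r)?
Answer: -5382688 - 2851*I*√1353 ≈ -5.3827e+6 - 1.0487e+5*I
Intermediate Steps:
n(r) = 36 + 6*r
A = I*√1353 (A = √(-1353) = I*√1353 ≈ 36.783*I)
(-2576 + (n(47) - 593))*(A + 1888) = (-2576 + ((36 + 6*47) - 593))*(I*√1353 + 1888) = (-2576 + ((36 + 282) - 593))*(1888 + I*√1353) = (-2576 + (318 - 593))*(1888 + I*√1353) = (-2576 - 275)*(1888 + I*√1353) = -2851*(1888 + I*√1353) = -5382688 - 2851*I*√1353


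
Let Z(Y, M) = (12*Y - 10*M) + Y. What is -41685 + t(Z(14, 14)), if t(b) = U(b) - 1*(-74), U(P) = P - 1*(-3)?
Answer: -41566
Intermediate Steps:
Z(Y, M) = -10*M + 13*Y (Z(Y, M) = (-10*M + 12*Y) + Y = -10*M + 13*Y)
U(P) = 3 + P (U(P) = P + 3 = 3 + P)
t(b) = 77 + b (t(b) = (3 + b) - 1*(-74) = (3 + b) + 74 = 77 + b)
-41685 + t(Z(14, 14)) = -41685 + (77 + (-10*14 + 13*14)) = -41685 + (77 + (-140 + 182)) = -41685 + (77 + 42) = -41685 + 119 = -41566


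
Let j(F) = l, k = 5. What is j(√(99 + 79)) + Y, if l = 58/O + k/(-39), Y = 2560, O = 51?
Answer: 565983/221 ≈ 2561.0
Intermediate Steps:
l = 223/221 (l = 58/51 + 5/(-39) = 58*(1/51) + 5*(-1/39) = 58/51 - 5/39 = 223/221 ≈ 1.0091)
j(F) = 223/221
j(√(99 + 79)) + Y = 223/221 + 2560 = 565983/221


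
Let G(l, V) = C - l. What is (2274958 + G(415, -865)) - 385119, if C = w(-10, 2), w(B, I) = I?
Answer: 1889426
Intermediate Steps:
C = 2
G(l, V) = 2 - l
(2274958 + G(415, -865)) - 385119 = (2274958 + (2 - 1*415)) - 385119 = (2274958 + (2 - 415)) - 385119 = (2274958 - 413) - 385119 = 2274545 - 385119 = 1889426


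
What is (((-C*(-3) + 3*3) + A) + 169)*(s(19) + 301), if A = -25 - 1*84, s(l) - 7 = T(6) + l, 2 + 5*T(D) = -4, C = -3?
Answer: 19548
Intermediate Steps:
T(D) = -6/5 (T(D) = -⅖ + (⅕)*(-4) = -⅖ - ⅘ = -6/5)
s(l) = 29/5 + l (s(l) = 7 + (-6/5 + l) = 29/5 + l)
A = -109 (A = -25 - 84 = -109)
(((-C*(-3) + 3*3) + A) + 169)*(s(19) + 301) = (((-1*(-3)*(-3) + 3*3) - 109) + 169)*((29/5 + 19) + 301) = (((3*(-3) + 9) - 109) + 169)*(124/5 + 301) = (((-9 + 9) - 109) + 169)*(1629/5) = ((0 - 109) + 169)*(1629/5) = (-109 + 169)*(1629/5) = 60*(1629/5) = 19548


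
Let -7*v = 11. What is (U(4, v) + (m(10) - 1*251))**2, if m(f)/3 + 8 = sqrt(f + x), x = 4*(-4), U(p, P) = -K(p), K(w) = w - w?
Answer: 75571 - 1650*I*sqrt(6) ≈ 75571.0 - 4041.7*I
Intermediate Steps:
K(w) = 0
v = -11/7 (v = -1/7*11 = -11/7 ≈ -1.5714)
U(p, P) = 0 (U(p, P) = -1*0 = 0)
x = -16
m(f) = -24 + 3*sqrt(-16 + f) (m(f) = -24 + 3*sqrt(f - 16) = -24 + 3*sqrt(-16 + f))
(U(4, v) + (m(10) - 1*251))**2 = (0 + ((-24 + 3*sqrt(-16 + 10)) - 1*251))**2 = (0 + ((-24 + 3*sqrt(-6)) - 251))**2 = (0 + ((-24 + 3*(I*sqrt(6))) - 251))**2 = (0 + ((-24 + 3*I*sqrt(6)) - 251))**2 = (0 + (-275 + 3*I*sqrt(6)))**2 = (-275 + 3*I*sqrt(6))**2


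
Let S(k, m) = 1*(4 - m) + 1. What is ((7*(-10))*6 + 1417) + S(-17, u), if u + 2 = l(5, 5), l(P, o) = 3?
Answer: 1001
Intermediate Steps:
u = 1 (u = -2 + 3 = 1)
S(k, m) = 5 - m (S(k, m) = (4 - m) + 1 = 5 - m)
((7*(-10))*6 + 1417) + S(-17, u) = ((7*(-10))*6 + 1417) + (5 - 1*1) = (-70*6 + 1417) + (5 - 1) = (-420 + 1417) + 4 = 997 + 4 = 1001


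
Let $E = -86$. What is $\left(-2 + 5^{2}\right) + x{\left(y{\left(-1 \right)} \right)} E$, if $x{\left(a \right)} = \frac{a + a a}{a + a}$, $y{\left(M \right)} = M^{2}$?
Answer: $-63$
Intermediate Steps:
$x{\left(a \right)} = \frac{a + a^{2}}{2 a}$
$\left(-2 + 5^{2}\right) + x{\left(y{\left(-1 \right)} \right)} E = \left(-2 + 5^{2}\right) + \left(\frac{1}{2} + \frac{\left(-1\right)^{2}}{2}\right) \left(-86\right) = \left(-2 + 25\right) + \left(\frac{1}{2} + \frac{1}{2} \cdot 1\right) \left(-86\right) = 23 + \left(\frac{1}{2} + \frac{1}{2}\right) \left(-86\right) = 23 + 1 \left(-86\right) = 23 - 86 = -63$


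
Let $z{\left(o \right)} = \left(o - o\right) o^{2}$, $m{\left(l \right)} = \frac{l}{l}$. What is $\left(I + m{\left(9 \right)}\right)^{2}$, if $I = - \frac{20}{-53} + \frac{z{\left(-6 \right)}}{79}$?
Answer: $\frac{5329}{2809} \approx 1.8971$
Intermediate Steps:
$m{\left(l \right)} = 1$
$z{\left(o \right)} = 0$ ($z{\left(o \right)} = 0 o^{2} = 0$)
$I = \frac{20}{53}$ ($I = - \frac{20}{-53} + \frac{0}{79} = \left(-20\right) \left(- \frac{1}{53}\right) + 0 \cdot \frac{1}{79} = \frac{20}{53} + 0 = \frac{20}{53} \approx 0.37736$)
$\left(I + m{\left(9 \right)}\right)^{2} = \left(\frac{20}{53} + 1\right)^{2} = \left(\frac{73}{53}\right)^{2} = \frac{5329}{2809}$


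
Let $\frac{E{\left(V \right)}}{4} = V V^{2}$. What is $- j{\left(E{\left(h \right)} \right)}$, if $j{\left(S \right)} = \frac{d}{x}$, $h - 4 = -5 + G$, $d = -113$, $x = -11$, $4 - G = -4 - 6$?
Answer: $- \frac{113}{11} \approx -10.273$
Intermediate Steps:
$G = 14$ ($G = 4 - \left(-4 - 6\right) = 4 - -10 = 4 + 10 = 14$)
$h = 13$ ($h = 4 + \left(-5 + 14\right) = 4 + 9 = 13$)
$E{\left(V \right)} = 4 V^{3}$ ($E{\left(V \right)} = 4 V V^{2} = 4 V^{3}$)
$j{\left(S \right)} = \frac{113}{11}$ ($j{\left(S \right)} = - \frac{113}{-11} = \left(-113\right) \left(- \frac{1}{11}\right) = \frac{113}{11}$)
$- j{\left(E{\left(h \right)} \right)} = \left(-1\right) \frac{113}{11} = - \frac{113}{11}$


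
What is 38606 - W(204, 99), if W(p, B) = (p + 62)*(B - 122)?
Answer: 44724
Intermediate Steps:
W(p, B) = (-122 + B)*(62 + p) (W(p, B) = (62 + p)*(-122 + B) = (-122 + B)*(62 + p))
38606 - W(204, 99) = 38606 - (-7564 - 122*204 + 62*99 + 99*204) = 38606 - (-7564 - 24888 + 6138 + 20196) = 38606 - 1*(-6118) = 38606 + 6118 = 44724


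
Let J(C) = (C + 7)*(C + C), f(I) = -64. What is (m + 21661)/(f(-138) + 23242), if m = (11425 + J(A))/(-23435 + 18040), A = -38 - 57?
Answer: 898715/961887 ≈ 0.93433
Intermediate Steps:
A = -95
J(C) = 2*C*(7 + C) (J(C) = (7 + C)*(2*C) = 2*C*(7 + C))
m = -433/83 (m = (11425 + 2*(-95)*(7 - 95))/(-23435 + 18040) = (11425 + 2*(-95)*(-88))/(-5395) = (11425 + 16720)*(-1/5395) = 28145*(-1/5395) = -433/83 ≈ -5.2169)
(m + 21661)/(f(-138) + 23242) = (-433/83 + 21661)/(-64 + 23242) = (1797430/83)/23178 = (1797430/83)*(1/23178) = 898715/961887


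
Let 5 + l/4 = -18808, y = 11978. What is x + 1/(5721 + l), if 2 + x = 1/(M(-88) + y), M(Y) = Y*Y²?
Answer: -13300273379/6650083902 ≈ -2.0000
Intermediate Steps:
l = -75252 (l = -20 + 4*(-18808) = -20 - 75232 = -75252)
M(Y) = Y³
x = -1338989/669494 (x = -2 + 1/((-88)³ + 11978) = -2 + 1/(-681472 + 11978) = -2 + 1/(-669494) = -2 - 1/669494 = -1338989/669494 ≈ -2.0000)
x + 1/(5721 + l) = -1338989/669494 + 1/(5721 - 75252) = -1338989/669494 + 1/(-69531) = -1338989/669494 - 1/69531 = -13300273379/6650083902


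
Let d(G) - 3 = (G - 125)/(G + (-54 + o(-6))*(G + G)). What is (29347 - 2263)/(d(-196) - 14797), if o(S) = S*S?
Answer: -185796240/101487161 ≈ -1.8307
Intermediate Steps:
o(S) = S**2
d(G) = 3 - (-125 + G)/(35*G) (d(G) = 3 + (G - 125)/(G + (-54 + (-6)**2)*(G + G)) = 3 + (-125 + G)/(G + (-54 + 36)*(2*G)) = 3 + (-125 + G)/(G - 36*G) = 3 + (-125 + G)/((-35*G)) = 3 + (-125 + G)*(-1/(35*G)) = 3 - (-125 + G)/(35*G))
(29347 - 2263)/(d(-196) - 14797) = (29347 - 2263)/((1/35)*(125 + 104*(-196))/(-196) - 14797) = 27084/((1/35)*(-1/196)*(125 - 20384) - 14797) = 27084/((1/35)*(-1/196)*(-20259) - 14797) = 27084/(20259/6860 - 14797) = 27084/(-101487161/6860) = 27084*(-6860/101487161) = -185796240/101487161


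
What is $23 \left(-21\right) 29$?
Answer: $-14007$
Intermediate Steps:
$23 \left(-21\right) 29 = \left(-483\right) 29 = -14007$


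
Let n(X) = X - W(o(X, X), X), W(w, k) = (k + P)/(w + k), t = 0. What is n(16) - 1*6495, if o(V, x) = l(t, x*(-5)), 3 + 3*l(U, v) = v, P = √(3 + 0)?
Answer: -226717/35 + 3*√3/35 ≈ -6477.5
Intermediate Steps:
P = √3 ≈ 1.7320
l(U, v) = -1 + v/3
o(V, x) = -1 - 5*x/3 (o(V, x) = -1 + (x*(-5))/3 = -1 + (-5*x)/3 = -1 - 5*x/3)
W(w, k) = (k + √3)/(k + w) (W(w, k) = (k + √3)/(w + k) = (k + √3)/(k + w))
n(X) = X - (X + √3)/(-1 - 2*X/3) (n(X) = X - (X + √3)/(X + (-1 - 5*X/3)) = X - (X + √3)/(-1 - 2*X/3))
n(16) - 1*6495 = (2*16² + 3*√3 + 6*16)/(3 + 2*16) - 1*6495 = (2*256 + 3*√3 + 96)/(3 + 32) - 6495 = (512 + 3*√3 + 96)/35 - 6495 = (608 + 3*√3)/35 - 6495 = (608/35 + 3*√3/35) - 6495 = -226717/35 + 3*√3/35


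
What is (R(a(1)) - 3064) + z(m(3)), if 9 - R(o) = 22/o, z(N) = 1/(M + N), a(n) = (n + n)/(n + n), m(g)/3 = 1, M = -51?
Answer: -147697/48 ≈ -3077.0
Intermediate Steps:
m(g) = 3 (m(g) = 3*1 = 3)
a(n) = 1 (a(n) = (2*n)/((2*n)) = (2*n)*(1/(2*n)) = 1)
z(N) = 1/(-51 + N)
R(o) = 9 - 22/o
(R(a(1)) - 3064) + z(m(3)) = ((9 - 22/1) - 3064) + 1/(-51 + 3) = ((9 - 22*1) - 3064) + 1/(-48) = ((9 - 22) - 3064) - 1/48 = (-13 - 3064) - 1/48 = -3077 - 1/48 = -147697/48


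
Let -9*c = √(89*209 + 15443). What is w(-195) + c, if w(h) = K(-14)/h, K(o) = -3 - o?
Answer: -11/195 - 2*√8511/9 ≈ -20.558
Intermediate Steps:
w(h) = 11/h (w(h) = (-3 - 1*(-14))/h = (-3 + 14)/h = 11/h)
c = -2*√8511/9 (c = -√(89*209 + 15443)/9 = -√(18601 + 15443)/9 = -2*√8511/9 ≈ -20.501)
w(-195) + c = 11/(-195) - 2*√8511/9 = 11*(-1/195) - 2*√8511/9 = -11/195 - 2*√8511/9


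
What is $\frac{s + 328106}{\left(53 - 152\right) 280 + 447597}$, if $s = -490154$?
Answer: $- \frac{54016}{139959} \approx -0.38594$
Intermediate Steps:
$\frac{s + 328106}{\left(53 - 152\right) 280 + 447597} = \frac{-490154 + 328106}{\left(53 - 152\right) 280 + 447597} = - \frac{162048}{\left(-99\right) 280 + 447597} = - \frac{162048}{-27720 + 447597} = - \frac{162048}{419877} = \left(-162048\right) \frac{1}{419877} = - \frac{54016}{139959}$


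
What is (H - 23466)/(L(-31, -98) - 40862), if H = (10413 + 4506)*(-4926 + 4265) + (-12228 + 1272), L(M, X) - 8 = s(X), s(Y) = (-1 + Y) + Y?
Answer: 9895881/41051 ≈ 241.06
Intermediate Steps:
s(Y) = -1 + 2*Y
L(M, X) = 7 + 2*X (L(M, X) = 8 + (-1 + 2*X) = 7 + 2*X)
H = -9872415 (H = 14919*(-661) - 10956 = -9861459 - 10956 = -9872415)
(H - 23466)/(L(-31, -98) - 40862) = (-9872415 - 23466)/((7 + 2*(-98)) - 40862) = -9895881/((7 - 196) - 40862) = -9895881/(-189 - 40862) = -9895881/(-41051) = -9895881*(-1/41051) = 9895881/41051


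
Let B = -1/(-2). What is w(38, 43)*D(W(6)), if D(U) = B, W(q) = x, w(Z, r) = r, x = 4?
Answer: 43/2 ≈ 21.500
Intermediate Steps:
B = ½ (B = -1*(-½) = ½ ≈ 0.50000)
W(q) = 4
D(U) = ½
w(38, 43)*D(W(6)) = 43*(½) = 43/2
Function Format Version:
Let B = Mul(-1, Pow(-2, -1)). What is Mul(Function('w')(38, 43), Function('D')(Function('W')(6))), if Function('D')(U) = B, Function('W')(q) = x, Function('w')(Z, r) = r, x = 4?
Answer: Rational(43, 2) ≈ 21.500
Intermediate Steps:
B = Rational(1, 2) (B = Mul(-1, Rational(-1, 2)) = Rational(1, 2) ≈ 0.50000)
Function('W')(q) = 4
Function('D')(U) = Rational(1, 2)
Mul(Function('w')(38, 43), Function('D')(Function('W')(6))) = Mul(43, Rational(1, 2)) = Rational(43, 2)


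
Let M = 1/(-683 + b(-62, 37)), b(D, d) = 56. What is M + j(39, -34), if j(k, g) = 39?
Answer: 24452/627 ≈ 38.998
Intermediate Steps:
M = -1/627 (M = 1/(-683 + 56) = 1/(-627) = -1/627 ≈ -0.0015949)
M + j(39, -34) = -1/627 + 39 = 24452/627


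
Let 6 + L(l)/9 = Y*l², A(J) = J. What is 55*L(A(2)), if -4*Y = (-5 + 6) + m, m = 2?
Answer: -4455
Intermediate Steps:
Y = -¾ (Y = -((-5 + 6) + 2)/4 = -(1 + 2)/4 = -¼*3 = -¾ ≈ -0.75000)
L(l) = -54 - 27*l²/4 (L(l) = -54 + 9*(-3*l²/4) = -54 - 27*l²/4)
55*L(A(2)) = 55*(-54 - 27/4*2²) = 55*(-54 - 27/4*4) = 55*(-54 - 27) = 55*(-81) = -4455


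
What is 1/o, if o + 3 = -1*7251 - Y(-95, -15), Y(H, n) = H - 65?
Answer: -1/7094 ≈ -0.00014096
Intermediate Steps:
Y(H, n) = -65 + H
o = -7094 (o = -3 + (-1*7251 - (-65 - 95)) = -3 + (-7251 - 1*(-160)) = -3 + (-7251 + 160) = -3 - 7091 = -7094)
1/o = 1/(-7094) = -1/7094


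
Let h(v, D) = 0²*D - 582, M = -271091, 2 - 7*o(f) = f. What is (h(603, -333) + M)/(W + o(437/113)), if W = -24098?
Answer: 2008349/178147 ≈ 11.274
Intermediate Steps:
o(f) = 2/7 - f/7
h(v, D) = -582 (h(v, D) = 0*D - 582 = 0 - 582 = -582)
(h(603, -333) + M)/(W + o(437/113)) = (-582 - 271091)/(-24098 + (2/7 - 437/(7*113))) = -271673/(-24098 + (2/7 - 437/(7*113))) = -271673/(-24098 + (2/7 - ⅐*437/113)) = -271673/(-24098 + (2/7 - 437/791)) = -271673/(-24098 - 211/791) = -271673/(-19061729/791) = -271673*(-791/19061729) = 2008349/178147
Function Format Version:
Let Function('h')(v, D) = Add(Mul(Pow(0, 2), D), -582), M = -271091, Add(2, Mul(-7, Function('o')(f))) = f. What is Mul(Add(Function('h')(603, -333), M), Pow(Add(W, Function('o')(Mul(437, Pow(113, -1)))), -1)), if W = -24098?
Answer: Rational(2008349, 178147) ≈ 11.274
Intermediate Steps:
Function('o')(f) = Add(Rational(2, 7), Mul(Rational(-1, 7), f))
Function('h')(v, D) = -582 (Function('h')(v, D) = Add(Mul(0, D), -582) = Add(0, -582) = -582)
Mul(Add(Function('h')(603, -333), M), Pow(Add(W, Function('o')(Mul(437, Pow(113, -1)))), -1)) = Mul(Add(-582, -271091), Pow(Add(-24098, Add(Rational(2, 7), Mul(Rational(-1, 7), Mul(437, Pow(113, -1))))), -1)) = Mul(-271673, Pow(Add(-24098, Add(Rational(2, 7), Mul(Rational(-1, 7), Mul(437, Rational(1, 113))))), -1)) = Mul(-271673, Pow(Add(-24098, Add(Rational(2, 7), Mul(Rational(-1, 7), Rational(437, 113)))), -1)) = Mul(-271673, Pow(Add(-24098, Add(Rational(2, 7), Rational(-437, 791))), -1)) = Mul(-271673, Pow(Add(-24098, Rational(-211, 791)), -1)) = Mul(-271673, Pow(Rational(-19061729, 791), -1)) = Mul(-271673, Rational(-791, 19061729)) = Rational(2008349, 178147)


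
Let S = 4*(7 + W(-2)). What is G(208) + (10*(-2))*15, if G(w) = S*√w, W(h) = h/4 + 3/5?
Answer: -300 + 568*√13/5 ≈ 109.59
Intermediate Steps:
W(h) = ⅗ + h/4 (W(h) = h*(¼) + 3*(⅕) = h/4 + ⅗ = ⅗ + h/4)
S = 142/5 (S = 4*(7 + (⅗ + (¼)*(-2))) = 4*(7 + (⅗ - ½)) = 4*(7 + ⅒) = 4*(71/10) = 142/5 ≈ 28.400)
G(w) = 142*√w/5
G(208) + (10*(-2))*15 = 142*√208/5 + (10*(-2))*15 = 142*(4*√13)/5 - 20*15 = 568*√13/5 - 300 = -300 + 568*√13/5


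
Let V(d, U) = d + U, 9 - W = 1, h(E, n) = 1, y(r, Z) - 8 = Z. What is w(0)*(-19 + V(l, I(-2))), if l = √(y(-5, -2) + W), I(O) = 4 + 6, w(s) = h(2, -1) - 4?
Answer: 27 - 3*√14 ≈ 15.775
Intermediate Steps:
y(r, Z) = 8 + Z
W = 8 (W = 9 - 1*1 = 9 - 1 = 8)
w(s) = -3 (w(s) = 1 - 4 = -3)
I(O) = 10
l = √14 (l = √((8 - 2) + 8) = √(6 + 8) = √14 ≈ 3.7417)
V(d, U) = U + d
w(0)*(-19 + V(l, I(-2))) = -3*(-19 + (10 + √14)) = -3*(-9 + √14) = 27 - 3*√14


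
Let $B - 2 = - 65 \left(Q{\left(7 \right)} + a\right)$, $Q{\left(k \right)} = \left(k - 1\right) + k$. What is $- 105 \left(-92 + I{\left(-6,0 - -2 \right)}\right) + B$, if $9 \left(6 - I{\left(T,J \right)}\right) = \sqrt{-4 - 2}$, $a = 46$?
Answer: $5197 + \frac{35 i \sqrt{6}}{3} \approx 5197.0 + 28.577 i$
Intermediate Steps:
$I{\left(T,J \right)} = 6 - \frac{i \sqrt{6}}{9}$ ($I{\left(T,J \right)} = 6 - \frac{\sqrt{-4 - 2}}{9} = 6 - \frac{\sqrt{-6}}{9} = 6 - \frac{i \sqrt{6}}{9}$)
$Q{\left(k \right)} = -1 + 2 k$ ($Q{\left(k \right)} = \left(-1 + k\right) + k = -1 + 2 k$)
$B = -3833$ ($B = 2 - 65 \left(\left(-1 + 2 \cdot 7\right) + 46\right) = 2 - 65 \left(\left(-1 + 14\right) + 46\right) = 2 - 65 \left(13 + 46\right) = 2 - 3835 = -3833$)
$- 105 \left(-92 + I{\left(-6,0 - -2 \right)}\right) + B = - 105 \left(-92 + \left(6 - \frac{i \sqrt{6}}{9}\right)\right) - 3833 = - 105 \left(-86 - \frac{i \sqrt{6}}{9}\right) - 3833 = \left(9030 + \frac{35 i \sqrt{6}}{3}\right) - 3833 = 5197 + \frac{35 i \sqrt{6}}{3}$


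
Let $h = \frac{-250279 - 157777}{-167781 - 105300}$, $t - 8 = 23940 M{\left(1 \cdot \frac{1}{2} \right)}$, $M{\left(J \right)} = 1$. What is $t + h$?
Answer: $\frac{6540151844}{273081} \approx 23950.0$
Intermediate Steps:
$t = 23948$ ($t = 8 + 23940 \cdot 1 = 8 + 23940 = 23948$)
$h = \frac{408056}{273081}$ ($h = - \frac{408056}{-273081} = \left(-408056\right) \left(- \frac{1}{273081}\right) = \frac{408056}{273081} \approx 1.4943$)
$t + h = 23948 + \frac{408056}{273081} = \frac{6540151844}{273081}$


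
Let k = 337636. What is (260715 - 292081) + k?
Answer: 306270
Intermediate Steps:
(260715 - 292081) + k = (260715 - 292081) + 337636 = -31366 + 337636 = 306270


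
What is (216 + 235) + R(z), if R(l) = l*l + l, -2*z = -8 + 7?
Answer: 1807/4 ≈ 451.75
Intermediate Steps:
z = ½ (z = -(-8 + 7)/2 = -½*(-1) = ½ ≈ 0.50000)
R(l) = l + l² (R(l) = l² + l = l + l²)
(216 + 235) + R(z) = (216 + 235) + (1 + ½)/2 = 451 + (½)*(3/2) = 451 + ¾ = 1807/4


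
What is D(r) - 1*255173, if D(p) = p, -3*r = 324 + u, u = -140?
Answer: -765703/3 ≈ -2.5523e+5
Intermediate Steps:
r = -184/3 (r = -(324 - 140)/3 = -1/3*184 = -184/3 ≈ -61.333)
D(r) - 1*255173 = -184/3 - 1*255173 = -184/3 - 255173 = -765703/3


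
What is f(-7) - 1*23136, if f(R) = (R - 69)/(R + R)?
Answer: -161914/7 ≈ -23131.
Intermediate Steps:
f(R) = (-69 + R)/(2*R) (f(R) = (-69 + R)/((2*R)) = (-69 + R)*(1/(2*R)) = (-69 + R)/(2*R))
f(-7) - 1*23136 = (1/2)*(-69 - 7)/(-7) - 1*23136 = (1/2)*(-1/7)*(-76) - 23136 = 38/7 - 23136 = -161914/7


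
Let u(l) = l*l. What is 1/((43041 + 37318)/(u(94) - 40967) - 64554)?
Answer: -32131/2074264933 ≈ -1.5490e-5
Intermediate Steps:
u(l) = l²
1/((43041 + 37318)/(u(94) - 40967) - 64554) = 1/((43041 + 37318)/(94² - 40967) - 64554) = 1/(80359/(8836 - 40967) - 64554) = 1/(80359/(-32131) - 64554) = 1/(80359*(-1/32131) - 64554) = 1/(-80359/32131 - 64554) = 1/(-2074264933/32131) = -32131/2074264933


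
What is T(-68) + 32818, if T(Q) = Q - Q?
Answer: 32818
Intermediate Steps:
T(Q) = 0
T(-68) + 32818 = 0 + 32818 = 32818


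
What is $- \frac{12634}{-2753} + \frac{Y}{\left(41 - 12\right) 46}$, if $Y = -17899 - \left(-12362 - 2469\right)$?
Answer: $\frac{4203776}{1836251} \approx 2.2893$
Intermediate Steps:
$Y = -3068$ ($Y = -17899 - \left(-12362 - 2469\right) = -17899 - -14831 = -17899 + 14831 = -3068$)
$- \frac{12634}{-2753} + \frac{Y}{\left(41 - 12\right) 46} = - \frac{12634}{-2753} - \frac{3068}{\left(41 - 12\right) 46} = \left(-12634\right) \left(- \frac{1}{2753}\right) - \frac{3068}{29 \cdot 46} = \frac{12634}{2753} - \frac{3068}{1334} = \frac{12634}{2753} - \frac{1534}{667} = \frac{4203776}{1836251}$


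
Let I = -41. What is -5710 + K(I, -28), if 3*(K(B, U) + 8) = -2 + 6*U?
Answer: -17324/3 ≈ -5774.7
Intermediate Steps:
K(B, U) = -26/3 + 2*U (K(B, U) = -8 + (-2 + 6*U)/3 = -8 + (-⅔ + 2*U) = -26/3 + 2*U)
-5710 + K(I, -28) = -5710 + (-26/3 + 2*(-28)) = -5710 + (-26/3 - 56) = -5710 - 194/3 = -17324/3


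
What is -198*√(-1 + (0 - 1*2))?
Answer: -198*I*√3 ≈ -342.95*I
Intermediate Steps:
-198*√(-1 + (0 - 1*2)) = -198*√(-1 + (0 - 2)) = -198*√(-1 - 2) = -198*I*√3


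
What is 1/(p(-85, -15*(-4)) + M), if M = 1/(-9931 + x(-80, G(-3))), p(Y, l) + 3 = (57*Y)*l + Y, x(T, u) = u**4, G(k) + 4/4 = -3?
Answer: -9675/2813373901 ≈ -3.4389e-6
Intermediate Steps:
G(k) = -4 (G(k) = -1 - 3 = -4)
p(Y, l) = -3 + Y + 57*Y*l (p(Y, l) = -3 + ((57*Y)*l + Y) = -3 + (57*Y*l + Y) = -3 + (Y + 57*Y*l) = -3 + Y + 57*Y*l)
M = -1/9675 (M = 1/(-9931 + (-4)**4) = 1/(-9931 + 256) = 1/(-9675) = -1/9675 ≈ -0.00010336)
1/(p(-85, -15*(-4)) + M) = 1/((-3 - 85 + 57*(-85)*(-15*(-4))) - 1/9675) = 1/((-3 - 85 + 57*(-85)*60) - 1/9675) = 1/((-3 - 85 - 290700) - 1/9675) = 1/(-290788 - 1/9675) = 1/(-2813373901/9675) = -9675/2813373901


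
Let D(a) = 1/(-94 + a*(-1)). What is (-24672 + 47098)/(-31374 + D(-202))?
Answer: -2422008/3388391 ≈ -0.71480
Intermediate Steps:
D(a) = 1/(-94 - a)
(-24672 + 47098)/(-31374 + D(-202)) = (-24672 + 47098)/(-31374 - 1/(94 - 202)) = 22426/(-31374 - 1/(-108)) = 22426/(-31374 - 1*(-1/108)) = 22426/(-31374 + 1/108) = 22426/(-3388391/108) = 22426*(-108/3388391) = -2422008/3388391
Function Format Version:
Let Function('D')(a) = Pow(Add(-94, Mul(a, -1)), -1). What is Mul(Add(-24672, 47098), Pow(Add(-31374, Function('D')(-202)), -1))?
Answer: Rational(-2422008, 3388391) ≈ -0.71480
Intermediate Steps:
Function('D')(a) = Pow(Add(-94, Mul(-1, a)), -1)
Mul(Add(-24672, 47098), Pow(Add(-31374, Function('D')(-202)), -1)) = Mul(Add(-24672, 47098), Pow(Add(-31374, Mul(-1, Pow(Add(94, -202), -1))), -1)) = Mul(22426, Pow(Add(-31374, Mul(-1, Pow(-108, -1))), -1)) = Mul(22426, Pow(Add(-31374, Mul(-1, Rational(-1, 108))), -1)) = Mul(22426, Pow(Add(-31374, Rational(1, 108)), -1)) = Mul(22426, Pow(Rational(-3388391, 108), -1)) = Mul(22426, Rational(-108, 3388391)) = Rational(-2422008, 3388391)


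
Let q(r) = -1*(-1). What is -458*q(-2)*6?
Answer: -2748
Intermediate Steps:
q(r) = 1
-458*q(-2)*6 = -458*1*6 = -2748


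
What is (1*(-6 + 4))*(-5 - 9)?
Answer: 28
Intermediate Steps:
(1*(-6 + 4))*(-5 - 9) = (1*(-2))*(-14) = -2*(-14) = 28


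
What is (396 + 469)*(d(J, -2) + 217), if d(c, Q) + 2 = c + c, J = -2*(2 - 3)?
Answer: 189435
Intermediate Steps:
J = 2 (J = -2*(-1) = 2)
d(c, Q) = -2 + 2*c (d(c, Q) = -2 + (c + c) = -2 + 2*c)
(396 + 469)*(d(J, -2) + 217) = (396 + 469)*((-2 + 2*2) + 217) = 865*((-2 + 4) + 217) = 865*(2 + 217) = 865*219 = 189435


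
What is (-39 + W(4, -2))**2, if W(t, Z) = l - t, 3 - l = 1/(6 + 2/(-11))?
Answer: 6610041/4096 ≈ 1613.8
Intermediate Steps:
l = 181/64 (l = 3 - 1/(6 + 2/(-11)) = 3 - 1/(6 + 2*(-1/11)) = 3 - 1/(6 - 2/11) = 3 - 1/64/11 = 3 - 1*11/64 = 3 - 11/64 = 181/64 ≈ 2.8281)
W(t, Z) = 181/64 - t
(-39 + W(4, -2))**2 = (-39 + (181/64 - 1*4))**2 = (-39 + (181/64 - 4))**2 = (-39 - 75/64)**2 = (-2571/64)**2 = 6610041/4096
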